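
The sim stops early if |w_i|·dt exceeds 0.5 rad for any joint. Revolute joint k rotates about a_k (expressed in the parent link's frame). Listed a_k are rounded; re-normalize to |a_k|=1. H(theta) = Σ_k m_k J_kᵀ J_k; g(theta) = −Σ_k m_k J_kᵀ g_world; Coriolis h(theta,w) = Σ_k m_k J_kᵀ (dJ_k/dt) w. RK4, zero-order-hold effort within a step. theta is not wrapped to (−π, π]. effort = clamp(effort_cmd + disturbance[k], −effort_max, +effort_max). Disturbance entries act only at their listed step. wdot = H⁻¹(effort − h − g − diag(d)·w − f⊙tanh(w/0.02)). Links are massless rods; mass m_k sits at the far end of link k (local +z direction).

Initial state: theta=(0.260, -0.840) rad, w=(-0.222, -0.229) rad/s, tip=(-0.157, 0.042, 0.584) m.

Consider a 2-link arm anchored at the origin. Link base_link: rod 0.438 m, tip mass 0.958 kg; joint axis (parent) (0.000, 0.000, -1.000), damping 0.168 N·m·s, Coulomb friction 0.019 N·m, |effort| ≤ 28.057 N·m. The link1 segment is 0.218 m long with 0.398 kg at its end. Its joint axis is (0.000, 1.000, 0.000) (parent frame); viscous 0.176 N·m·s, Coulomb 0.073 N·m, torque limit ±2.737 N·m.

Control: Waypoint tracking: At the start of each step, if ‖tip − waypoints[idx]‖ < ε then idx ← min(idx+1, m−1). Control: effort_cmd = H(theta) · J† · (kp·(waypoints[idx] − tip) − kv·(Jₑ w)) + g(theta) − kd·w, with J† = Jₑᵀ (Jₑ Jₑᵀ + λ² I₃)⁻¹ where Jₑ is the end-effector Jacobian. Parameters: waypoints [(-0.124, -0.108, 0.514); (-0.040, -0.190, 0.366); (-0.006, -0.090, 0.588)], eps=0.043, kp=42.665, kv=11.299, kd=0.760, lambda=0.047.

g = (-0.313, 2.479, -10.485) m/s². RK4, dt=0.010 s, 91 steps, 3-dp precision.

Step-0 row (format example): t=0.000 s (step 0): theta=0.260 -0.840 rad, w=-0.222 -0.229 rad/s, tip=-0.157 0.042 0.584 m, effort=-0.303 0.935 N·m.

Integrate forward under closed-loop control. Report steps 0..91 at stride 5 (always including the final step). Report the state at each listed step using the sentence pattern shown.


t=0.050 s (step 5): theta=0.245 -0.842 rad, w=-0.313 -0.004 rad/s, tip=-0.158 0.039 0.583 m, effort=-0.222 0.714 N·m.
t=0.100 s (step 10): theta=0.229 -0.842 rad, w=-0.310 -0.005 rad/s, tip=-0.158 0.037 0.583 m, effort=-0.222 0.708 N·m.
t=0.150 s (step 15): theta=0.214 -0.843 rad, w=-0.306 -0.006 rad/s, tip=-0.159 0.035 0.583 m, effort=-0.222 0.703 N·m.
t=0.200 s (step 20): theta=0.199 -0.843 rad, w=-0.303 -0.008 rad/s, tip=-0.160 0.032 0.583 m, effort=-0.223 0.697 N·m.
t=0.250 s (step 25): theta=0.184 -0.843 rad, w=-0.299 -0.009 rad/s, tip=-0.160 0.030 0.583 m, effort=-0.223 0.692 N·m.
t=0.300 s (step 30): theta=0.169 -0.844 rad, w=-0.295 -0.010 rad/s, tip=-0.161 0.027 0.583 m, effort=-0.223 0.687 N·m.
t=0.350 s (step 35): theta=0.154 -0.844 rad, w=-0.292 -0.011 rad/s, tip=-0.161 0.025 0.583 m, effort=-0.223 0.682 N·m.
t=0.400 s (step 40): theta=0.140 -0.845 rad, w=-0.288 -0.012 rad/s, tip=-0.161 0.023 0.583 m, effort=-0.223 0.677 N·m.
t=0.450 s (step 45): theta=0.125 -0.845 rad, w=-0.284 -0.013 rad/s, tip=-0.162 0.020 0.583 m, effort=-0.223 0.673 N·m.
t=0.500 s (step 50): theta=0.111 -0.846 rad, w=-0.281 -0.014 rad/s, tip=-0.162 0.018 0.583 m, effort=-0.223 0.668 N·m.
t=0.550 s (step 55): theta=0.097 -0.847 rad, w=-0.277 -0.015 rad/s, tip=-0.163 0.016 0.582 m, effort=-0.223 0.664 N·m.
t=0.600 s (step 60): theta=0.083 -0.848 rad, w=-0.273 -0.016 rad/s, tip=-0.163 0.014 0.582 m, effort=-0.223 0.660 N·m.
t=0.650 s (step 65): theta=0.070 -0.848 rad, w=-0.270 -0.017 rad/s, tip=-0.163 0.011 0.582 m, effort=-0.223 0.657 N·m.
t=0.700 s (step 70): theta=0.056 -0.849 rad, w=-0.266 -0.018 rad/s, tip=-0.163 0.009 0.582 m, effort=-0.223 0.653 N·m.
t=0.750 s (step 75): theta=0.043 -0.850 rad, w=-0.262 -0.019 rad/s, tip=-0.164 0.007 0.582 m, effort=-0.223 0.650 N·m.
t=0.800 s (step 80): theta=0.030 -0.851 rad, w=-0.259 -0.020 rad/s, tip=-0.164 0.005 0.582 m, effort=-0.223 0.647 N·m.
t=0.850 s (step 85): theta=0.017 -0.852 rad, w=-0.255 -0.021 rad/s, tip=-0.164 0.003 0.582 m, effort=-0.223 0.644 N·m.
t=0.900 s (step 90): theta=0.005 -0.853 rad, w=-0.252 -0.022 rad/s, tip=-0.164 0.001 0.581 m, effort=-0.223 0.641 N·m.
t=0.910 s (step 91): theta=0.002 -0.854 rad, w=-0.251 -0.023 rad/s, tip=-0.164 0.000 0.581 m.


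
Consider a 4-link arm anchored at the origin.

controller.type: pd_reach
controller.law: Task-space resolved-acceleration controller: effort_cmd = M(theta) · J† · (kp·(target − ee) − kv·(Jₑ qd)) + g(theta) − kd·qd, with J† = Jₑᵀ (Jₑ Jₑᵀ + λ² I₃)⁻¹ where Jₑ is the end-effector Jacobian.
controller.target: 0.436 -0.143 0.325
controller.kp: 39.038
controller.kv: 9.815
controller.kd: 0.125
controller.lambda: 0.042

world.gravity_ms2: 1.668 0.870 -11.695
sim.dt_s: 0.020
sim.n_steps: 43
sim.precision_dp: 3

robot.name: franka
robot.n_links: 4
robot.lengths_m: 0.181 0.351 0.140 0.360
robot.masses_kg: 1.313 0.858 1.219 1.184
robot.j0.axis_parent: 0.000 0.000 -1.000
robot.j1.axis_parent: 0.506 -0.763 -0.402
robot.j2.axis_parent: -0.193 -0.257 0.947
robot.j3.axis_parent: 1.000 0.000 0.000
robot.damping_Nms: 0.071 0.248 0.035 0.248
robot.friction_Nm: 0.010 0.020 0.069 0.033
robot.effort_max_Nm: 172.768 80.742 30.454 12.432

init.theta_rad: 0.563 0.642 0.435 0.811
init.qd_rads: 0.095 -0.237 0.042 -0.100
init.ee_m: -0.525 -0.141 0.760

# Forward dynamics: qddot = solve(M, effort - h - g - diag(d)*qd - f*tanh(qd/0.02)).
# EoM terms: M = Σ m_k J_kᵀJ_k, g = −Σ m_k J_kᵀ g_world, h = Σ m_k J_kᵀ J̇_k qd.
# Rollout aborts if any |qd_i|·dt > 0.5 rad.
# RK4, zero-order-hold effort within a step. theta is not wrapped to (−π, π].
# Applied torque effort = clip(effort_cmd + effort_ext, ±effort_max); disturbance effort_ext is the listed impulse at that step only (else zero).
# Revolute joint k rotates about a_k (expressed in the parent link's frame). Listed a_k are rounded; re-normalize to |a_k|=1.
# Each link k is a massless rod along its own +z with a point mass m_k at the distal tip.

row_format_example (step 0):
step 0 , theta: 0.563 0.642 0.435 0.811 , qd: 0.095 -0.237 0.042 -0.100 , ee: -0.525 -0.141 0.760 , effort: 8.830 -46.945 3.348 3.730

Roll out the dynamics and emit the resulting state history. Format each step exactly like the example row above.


step 1 , theta: 0.593 0.622 0.433 0.852 , qd: 2.890 -1.740 -0.187 4.081 , ee: -0.515 -0.141 0.760 , effort: 5.717 -39.804 3.162 2.096
step 2 , theta: 0.671 0.576 0.432 0.960 , qd: 4.966 -2.881 0.120 6.647 , ee: -0.494 -0.140 0.754 , effort: 1.747 -33.439 3.166 1.051
step 3 , theta: 0.786 0.511 0.443 1.106 , qd: 6.594 -3.658 1.108 7.930 , ee: -0.464 -0.137 0.744 , effort: -1.291 -27.489 3.123 0.212
step 4 , theta: 0.933 0.433 0.481 1.270 , qd: 8.216 -4.098 2.746 8.420 , ee: -0.426 -0.132 0.731 , effort: -2.927 -22.051 2.893 -0.576
step 5 , theta: 1.117 0.350 0.558 1.439 , qd: 10.359 -4.232 5.169 8.547 , ee: -0.384 -0.127 0.716 , effort: -3.492 -17.324 2.424 -1.337
step 6 , theta: 1.354 0.267 0.696 1.610 , qd: 13.631 -4.019 8.843 8.651 , ee: -0.339 -0.122 0.701 , effort: -3.531 -12.497 1.729 -2.051
step 7 , theta: 1.670 0.193 0.923 1.785 , qd: 18.218 -3.251 14.165 8.881 , ee: -0.295 -0.119 0.685 , effort: -4.091 -1.904 1.166 -2.683
step 8 , theta: 2.062 0.145 1.255 1.961 , qd: 20.124 -1.478 18.290 8.442 , ee: -0.255 -0.119 0.670 , effort: -4.488 5.614 0.748 -3.110
step 9 , theta: 2.411 0.136 1.599 2.111 , qd: 13.811 0.457 15.155 6.473 , ee: -0.221 -0.123 0.655 , effort: -3.619 7.449 1.008 -3.299
step 10 , theta: 2.611 0.158 1.851 2.224 , qd: 6.440 1.575 10.008 4.985 , ee: -0.191 -0.127 0.639 , effort: -2.673 6.271 1.358 -3.536
step 11 , theta: 2.698 0.195 2.022 2.317 , qd: 2.547 2.107 7.455 4.362 , ee: -0.161 -0.130 0.624 , effort: -2.054 3.480 1.197 -3.846
step 12 , theta: 2.729 0.240 2.162 2.400 , qd: 0.803 2.357 6.702 3.996 , ee: -0.129 -0.132 0.608 , effort: -1.630 0.396 0.724 -4.144
step 13 , theta: 2.736 0.288 2.295 2.476 , qd: 0.018 2.446 6.769 3.612 , ee: -0.096 -0.132 0.592 , effort: -1.299 -2.517 0.130 -4.373
step 14 , theta: 2.733 0.337 2.434 2.544 , qd: -0.334 2.425 7.164 3.129 , ee: -0.061 -0.131 0.577 , effort: -1.015 -5.138 -0.478 -4.483
step 15 , theta: 2.724 0.384 2.581 2.600 , qd: -0.492 2.322 7.597 2.535 , ee: -0.027 -0.128 0.562 , effort: -0.752 -7.452 -1.037 -4.430
step 16 , theta: 2.714 0.429 2.736 2.644 , qd: -0.565 2.154 7.866 1.851 , ee: 0.008 -0.124 0.548 , effort: -0.491 -9.474 -1.505 -4.188
step 17 , theta: 2.702 0.469 2.893 2.674 , qd: -0.604 1.926 7.841 1.127 , ee: 0.041 -0.119 0.535 , effort: -0.206 -11.195 -1.868 -3.763
step 18 , theta: 2.690 0.505 3.047 2.690 , qd: -0.619 1.636 7.498 0.422 , ee: 0.073 -0.114 0.522 , effort: 0.148 -12.559 -2.138 -3.199
step 19 , theta: 2.677 0.534 3.192 2.692 , qd: -0.594 1.287 6.926 -0.205 , ee: 0.104 -0.108 0.511 , effort: 0.623 -13.453 -2.353 -2.568
step 20 , theta: 2.666 0.556 3.324 2.682 , qd: -0.504 0.896 6.263 -0.715 , ee: 0.133 -0.101 0.501 , effort: 1.241 -13.757 -2.552 -1.951
step 21 , theta: 2.658 0.570 3.442 2.664 , qd: -0.330 0.492 5.621 -1.105 , ee: 0.160 -0.095 0.491 , effort: 1.950 -13.425 -2.757 -1.391
step 22 , theta: 2.654 0.576 3.549 2.639 , qd: -0.069 0.114 5.068 -1.383 , ee: 0.185 -0.089 0.482 , effort: 2.641 -12.531 -2.969 -0.925
step 23 , theta: 2.656 0.575 3.646 2.610 , qd: 0.265 -0.201 4.620 -1.565 , ee: 0.208 -0.083 0.474 , effort: 3.193 -11.255 -3.174 -0.572
step 24 , theta: 2.665 0.569 3.734 2.577 , qd: 0.650 -0.429 4.270 -1.669 , ee: 0.228 -0.077 0.466 , effort: 3.512 -9.825 -3.351 -0.332
step 25 , theta: 2.682 0.559 3.817 2.543 , qd: 1.052 -0.556 3.993 -1.712 , ee: 0.247 -0.072 0.458 , effort: 3.562 -8.490 -3.481 -0.198
step 26 , theta: 2.707 0.547 3.894 2.509 , qd: 1.434 -0.586 3.758 -1.709 , ee: 0.264 -0.069 0.451 , effort: 3.370 -7.460 -3.552 -0.153
step 27 , theta: 2.739 0.536 3.967 2.475 , qd: 1.761 -0.534 3.537 -1.671 , ee: 0.280 -0.066 0.444 , effort: 3.007 -6.844 -3.560 -0.177
step 28 , theta: 2.777 0.527 4.035 2.443 , qd: 2.006 -0.423 3.311 -1.605 , ee: 0.293 -0.065 0.437 , effort: 2.559 -6.639 -3.513 -0.249
step 29 , theta: 2.818 0.520 4.099 2.411 , qd: 2.158 -0.281 3.070 -1.519 , ee: 0.306 -0.065 0.431 , effort: 2.101 -6.753 -3.425 -0.350
step 30 , theta: 2.862 0.515 4.158 2.382 , qd: 2.222 -0.127 2.814 -1.422 , ee: 0.317 -0.066 0.424 , effort: 1.676 -7.074 -3.312 -0.462
step 31 , theta: 2.907 0.514 4.212 2.354 , qd: 2.209 0.023 2.549 -1.319 , ee: 0.327 -0.068 0.418 , effort: 1.304 -7.507 -3.188 -0.573
step 32 , theta: 2.950 0.516 4.260 2.329 , qd: 2.137 0.156 2.283 -1.217 , ee: 0.336 -0.070 0.412 , effort: 0.990 -7.983 -3.064 -0.676
step 33 , theta: 2.992 0.520 4.303 2.306 , qd: 2.024 0.271 2.024 -1.118 , ee: 0.344 -0.074 0.406 , effort: 0.731 -8.467 -2.947 -0.766
step 34 , theta: 3.031 0.527 4.341 2.284 , qd: 1.885 0.366 1.778 -1.026 , ee: 0.352 -0.077 0.401 , effort: 0.520 -8.934 -2.842 -0.839
step 35 , theta: 3.067 0.535 4.374 2.265 , qd: 1.732 0.441 1.550 -0.942 , ee: 0.358 -0.082 0.395 , effort: 0.352 -9.373 -2.750 -0.897
step 36 , theta: 3.100 0.544 4.403 2.246 , qd: 1.576 0.497 1.342 -0.865 , ee: 0.365 -0.086 0.390 , effort: 0.220 -9.776 -2.674 -0.939
step 37 , theta: 3.130 0.555 4.428 2.230 , qd: 1.423 0.536 1.157 -0.795 , ee: 0.370 -0.090 0.385 , effort: 0.120 -10.141 -2.612 -0.968
step 38 , theta: 3.157 0.566 4.450 2.215 , qd: 1.276 0.560 0.992 -0.732 , ee: 0.376 -0.095 0.380 , effort: 0.047 -10.466 -2.564 -0.985
step 39 , theta: 3.181 0.577 4.468 2.201 , qd: 1.138 0.572 0.848 -0.675 , ee: 0.380 -0.099 0.376 , effort: -0.002 -10.751 -2.528 -0.993
step 40 , theta: 3.203 0.588 4.484 2.188 , qd: 1.010 0.574 0.723 -0.623 , ee: 0.385 -0.104 0.371 , effort: -0.031 -10.999 -2.503 -0.994
step 41 , theta: 3.222 0.600 4.497 2.176 , qd: 0.893 0.567 0.614 -0.575 , ee: 0.389 -0.108 0.367 , effort: -0.043 -11.211 -2.487 -0.988
step 42 , theta: 3.239 0.611 4.509 2.165 , qd: 0.787 0.553 0.519 -0.531 , ee: 0.393 -0.112 0.363 , effort: -0.041 -11.391 -2.478 -0.978
step 43 , theta: 3.253 0.622 4.518 2.154 , qd: 0.690 0.535 0.438 -0.489 , ee: 0.396 -0.116 0.360


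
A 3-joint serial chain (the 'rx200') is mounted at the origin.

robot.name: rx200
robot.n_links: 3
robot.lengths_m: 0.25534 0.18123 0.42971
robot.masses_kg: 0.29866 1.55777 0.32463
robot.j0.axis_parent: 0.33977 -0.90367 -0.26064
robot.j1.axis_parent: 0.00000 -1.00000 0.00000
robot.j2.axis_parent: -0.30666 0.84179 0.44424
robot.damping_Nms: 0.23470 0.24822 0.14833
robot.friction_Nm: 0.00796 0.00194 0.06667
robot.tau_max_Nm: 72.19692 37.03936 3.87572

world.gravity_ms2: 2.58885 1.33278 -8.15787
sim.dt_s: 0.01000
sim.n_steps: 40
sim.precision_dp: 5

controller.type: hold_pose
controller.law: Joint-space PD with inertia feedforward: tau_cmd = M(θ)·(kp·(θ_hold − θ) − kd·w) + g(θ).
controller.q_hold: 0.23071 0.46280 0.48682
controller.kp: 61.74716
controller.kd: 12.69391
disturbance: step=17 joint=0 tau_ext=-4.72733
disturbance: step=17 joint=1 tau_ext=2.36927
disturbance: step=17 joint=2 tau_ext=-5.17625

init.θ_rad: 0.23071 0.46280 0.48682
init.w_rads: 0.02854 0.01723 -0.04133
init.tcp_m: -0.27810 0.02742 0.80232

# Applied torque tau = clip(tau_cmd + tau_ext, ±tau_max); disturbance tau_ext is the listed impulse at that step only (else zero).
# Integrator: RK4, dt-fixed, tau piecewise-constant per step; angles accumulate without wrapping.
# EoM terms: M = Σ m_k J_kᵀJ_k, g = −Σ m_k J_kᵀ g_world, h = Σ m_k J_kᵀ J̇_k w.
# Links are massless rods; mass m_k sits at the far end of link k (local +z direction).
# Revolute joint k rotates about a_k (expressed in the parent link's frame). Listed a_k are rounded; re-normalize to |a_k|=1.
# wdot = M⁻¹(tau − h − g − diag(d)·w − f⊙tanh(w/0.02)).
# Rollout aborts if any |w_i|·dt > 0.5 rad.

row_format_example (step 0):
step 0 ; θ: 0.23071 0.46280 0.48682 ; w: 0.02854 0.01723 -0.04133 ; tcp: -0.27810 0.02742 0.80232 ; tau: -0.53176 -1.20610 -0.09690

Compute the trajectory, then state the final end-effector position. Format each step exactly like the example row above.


step 1 ; θ: 0.23098 0.46301 0.48656 ; w: 0.02508 0.02316 -0.01311 ; tcp: -0.27850 0.02733 0.80219 ; tau: -0.51111 -1.19451 -0.10973
step 2 ; θ: 0.23121 0.46324 0.48649 ; w: 0.02180 0.02258 -0.00339 ; tcp: -0.27882 0.02728 0.80208 ; tau: -0.49155 -1.18337 -0.11707
step 3 ; θ: 0.23142 0.46345 0.48647 ; w: 0.01870 0.01972 -0.00114 ; tcp: -0.27909 0.02725 0.80198 ; tau: -0.47304 -1.17280 -0.12198
step 4 ; θ: 0.23159 0.46364 0.48647 ; w: 0.01583 0.01667 -0.00057 ; tcp: -0.27931 0.02722 0.80190 ; tau: -0.45555 -1.16282 -0.12613
step 5 ; θ: 0.23173 0.46379 0.48646 ; w: 0.01320 0.01384 -0.00038 ; tcp: -0.27950 0.02720 0.80183 ; tau: -0.43909 -1.15342 -0.12993
step 6 ; θ: 0.23185 0.46391 0.48646 ; w: 0.01082 0.01131 -0.00028 ; tcp: -0.27966 0.02718 0.80177 ; tau: -0.42362 -1.14460 -0.13345
step 7 ; θ: 0.23195 0.46402 0.48645 ; w: 0.00866 0.00904 -0.00020 ; tcp: -0.27978 0.02717 0.80172 ; tau: -0.40914 -1.13633 -0.13674
step 8 ; θ: 0.23203 0.46410 0.48645 ; w: 0.00673 0.00703 -0.00013 ; tcp: -0.27988 0.02715 0.80168 ; tau: -0.39561 -1.12859 -0.13980
step 9 ; θ: 0.23209 0.46416 0.48645 ; w: 0.00501 0.00523 -0.00006 ; tcp: -0.27996 0.02714 0.80166 ; tau: -0.38299 -1.12136 -0.14265
step 10 ; θ: 0.23213 0.46420 0.48645 ; w: 0.00349 0.00364 -0.00001 ; tcp: -0.28001 0.02714 0.80164 ; tau: -0.37125 -1.11463 -0.14529
step 11 ; θ: 0.23216 0.46423 0.48645 ; w: 0.00214 0.00224 0.00004 ; tcp: -0.28005 0.02713 0.80162 ; tau: -0.36034 -1.10836 -0.14774
step 12 ; θ: 0.23217 0.46425 0.48645 ; w: 0.00096 0.00100 0.00009 ; tcp: -0.28007 0.02713 0.80161 ; tau: -0.35023 -1.10255 -0.15000
step 13 ; θ: 0.23218 0.46425 0.48645 ; w: -0.00008 -0.00009 0.00013 ; tcp: -0.28007 0.02713 0.80161 ; tau: -0.34088 -1.09715 -0.15209
step 14 ; θ: 0.23217 0.46425 0.48645 ; w: -0.00097 -0.00103 0.00016 ; tcp: -0.28007 0.02713 0.80162 ; tau: -0.33224 -1.09216 -0.15401
step 15 ; θ: 0.23216 0.46423 0.48646 ; w: -0.00174 -0.00184 0.00019 ; tcp: -0.28005 0.02713 0.80162 ; tau: -0.32427 -1.08754 -0.15578
step 16 ; θ: 0.23214 0.46421 0.48646 ; w: -0.00240 -0.00254 0.00021 ; tcp: -0.28002 0.02714 0.80163 ; tau: -0.31693 -1.08329 -0.15740
step 17 ; θ: 0.23211 0.46418 0.48646 ; w: -0.00296 -0.00313 0.00024 ; tcp: -0.27999 0.02714 0.80165 ; tau: -5.03752 1.28990 -3.87572
step 18 ; θ: 0.22803 0.46860 0.48049 ; w: -0.80435 0.87573 -1.18374 ; tcp: -0.28149 0.02716 0.80120 ; tau: 0.30827 -1.37785 0.31111
step 19 ; θ: 0.22075 0.47647 0.46974 ; w: -0.65440 0.70148 -0.96789 ; tcp: -0.28420 0.02716 0.80035 ; tau: 0.26045 -1.34009 0.25464
step 20 ; θ: 0.21485 0.48276 0.46101 ; w: -0.52795 0.55909 -0.77838 ; tcp: -0.28634 0.02715 0.79964 ; tau: 0.21719 -1.30803 0.20414
step 21 ; θ: 0.21011 0.48775 0.45406 ; w: -0.42129 0.44243 -0.61293 ; tcp: -0.28801 0.02714 0.79906 ; tau: 0.17806 -1.28064 0.15901
step 22 ; θ: 0.20635 0.49169 0.44866 ; w: -0.33135 0.34664 -0.46923 ; tcp: -0.28928 0.02715 0.79860 ; tau: 0.14262 -1.25712 0.11868
step 23 ; θ: 0.20342 0.49475 0.44459 ; w: -0.25552 0.26783 -0.34508 ; tcp: -0.29021 0.02717 0.79824 ; tau: 0.11049 -1.23684 0.08265
step 24 ; θ: 0.20119 0.49710 0.44168 ; w: -0.19166 0.20290 -0.23837 ; tcp: -0.29087 0.02723 0.79798 ; tau: 0.08130 -1.21926 0.05046
step 25 ; θ: 0.19955 0.49886 0.43975 ; w: -0.13796 0.14938 -0.14714 ; tcp: -0.29130 0.02730 0.79779 ; tau: 0.05472 -1.20399 0.02168
step 26 ; θ: 0.19840 0.50013 0.43867 ; w: -0.09288 0.10525 -0.06961 ; tcp: -0.29152 0.02740 0.79768 ; tau: 0.03048 -1.19068 -0.00405
step 27 ; θ: 0.19766 0.50099 0.43830 ; w: -0.05520 0.06731 -0.00847 ; tcp: -0.29159 0.02752 0.79762 ; tau: 0.00831 -1.17905 -0.02575
step 28 ; θ: 0.19726 0.50147 0.43836 ; w: -0.02437 0.02610 0.01413 ; tcp: -0.29155 0.02763 0.79760 ; tau: -0.01190 -1.16898 -0.03619
step 29 ; θ: 0.19714 0.50154 0.43854 ; w: 0.00010 -0.01049 0.02088 ; tcp: -0.29144 0.02768 0.79763 ; tau: -0.02985 -1.16054 -0.04146
step 30 ; θ: 0.19724 0.50129 0.43877 ; w: 0.01890 -0.03870 0.02480 ; tcp: -0.29130 0.02769 0.79769 ; tau: -0.04530 -1.15358 -0.04539
step 31 ; θ: 0.19750 0.50080 0.43903 ; w: 0.03362 -0.06062 0.02750 ; tcp: -0.29113 0.02766 0.79777 ; tau: -0.05899 -1.14763 -0.04861
step 32 ; θ: 0.19790 0.50010 0.43931 ; w: 0.04526 -0.07769 0.02950 ; tcp: -0.29094 0.02760 0.79786 ; tau: -0.07146 -1.14246 -0.05135
step 33 ; θ: 0.19840 0.49926 0.43962 ; w: 0.05441 -0.09082 0.03105 ; tcp: -0.29074 0.02752 0.79797 ; tau: -0.08289 -1.13794 -0.05373
step 34 ; θ: 0.19898 0.49830 0.43993 ; w: 0.06150 -0.10072 0.03224 ; tcp: -0.29053 0.02742 0.79809 ; tau: -0.09342 -1.13395 -0.05581
step 35 ; θ: 0.19962 0.49726 0.44026 ; w: 0.06690 -0.10799 0.03312 ; tcp: -0.29031 0.02730 0.79821 ; tau: -0.10314 -1.13040 -0.05766
step 36 ; θ: 0.20031 0.49615 0.44059 ; w: 0.07089 -0.11312 0.03373 ; tcp: -0.29009 0.02718 0.79834 ; tau: -0.11213 -1.12720 -0.05930
step 37 ; θ: 0.20103 0.49501 0.44093 ; w: 0.07374 -0.11650 0.03409 ; tcp: -0.28987 0.02704 0.79846 ; tau: -0.12044 -1.12428 -0.06078
step 38 ; θ: 0.20178 0.49383 0.44127 ; w: 0.07562 -0.11848 0.03424 ; tcp: -0.28965 0.02690 0.79859 ; tau: -0.12815 -1.12161 -0.06211
step 39 ; θ: 0.20254 0.49264 0.44162 ; w: 0.07673 -0.11932 0.03420 ; tcp: -0.28944 0.02676 0.79872 ; tau: -0.13529 -1.11913 -0.06332
step 40 ; θ: 0.20331 0.49145 0.44196 ; w: 0.07720 -0.11924 0.03400 ; tcp: -0.28922 0.02662 0.79885
final tcp position (m): -0.28922 0.02662 0.79885


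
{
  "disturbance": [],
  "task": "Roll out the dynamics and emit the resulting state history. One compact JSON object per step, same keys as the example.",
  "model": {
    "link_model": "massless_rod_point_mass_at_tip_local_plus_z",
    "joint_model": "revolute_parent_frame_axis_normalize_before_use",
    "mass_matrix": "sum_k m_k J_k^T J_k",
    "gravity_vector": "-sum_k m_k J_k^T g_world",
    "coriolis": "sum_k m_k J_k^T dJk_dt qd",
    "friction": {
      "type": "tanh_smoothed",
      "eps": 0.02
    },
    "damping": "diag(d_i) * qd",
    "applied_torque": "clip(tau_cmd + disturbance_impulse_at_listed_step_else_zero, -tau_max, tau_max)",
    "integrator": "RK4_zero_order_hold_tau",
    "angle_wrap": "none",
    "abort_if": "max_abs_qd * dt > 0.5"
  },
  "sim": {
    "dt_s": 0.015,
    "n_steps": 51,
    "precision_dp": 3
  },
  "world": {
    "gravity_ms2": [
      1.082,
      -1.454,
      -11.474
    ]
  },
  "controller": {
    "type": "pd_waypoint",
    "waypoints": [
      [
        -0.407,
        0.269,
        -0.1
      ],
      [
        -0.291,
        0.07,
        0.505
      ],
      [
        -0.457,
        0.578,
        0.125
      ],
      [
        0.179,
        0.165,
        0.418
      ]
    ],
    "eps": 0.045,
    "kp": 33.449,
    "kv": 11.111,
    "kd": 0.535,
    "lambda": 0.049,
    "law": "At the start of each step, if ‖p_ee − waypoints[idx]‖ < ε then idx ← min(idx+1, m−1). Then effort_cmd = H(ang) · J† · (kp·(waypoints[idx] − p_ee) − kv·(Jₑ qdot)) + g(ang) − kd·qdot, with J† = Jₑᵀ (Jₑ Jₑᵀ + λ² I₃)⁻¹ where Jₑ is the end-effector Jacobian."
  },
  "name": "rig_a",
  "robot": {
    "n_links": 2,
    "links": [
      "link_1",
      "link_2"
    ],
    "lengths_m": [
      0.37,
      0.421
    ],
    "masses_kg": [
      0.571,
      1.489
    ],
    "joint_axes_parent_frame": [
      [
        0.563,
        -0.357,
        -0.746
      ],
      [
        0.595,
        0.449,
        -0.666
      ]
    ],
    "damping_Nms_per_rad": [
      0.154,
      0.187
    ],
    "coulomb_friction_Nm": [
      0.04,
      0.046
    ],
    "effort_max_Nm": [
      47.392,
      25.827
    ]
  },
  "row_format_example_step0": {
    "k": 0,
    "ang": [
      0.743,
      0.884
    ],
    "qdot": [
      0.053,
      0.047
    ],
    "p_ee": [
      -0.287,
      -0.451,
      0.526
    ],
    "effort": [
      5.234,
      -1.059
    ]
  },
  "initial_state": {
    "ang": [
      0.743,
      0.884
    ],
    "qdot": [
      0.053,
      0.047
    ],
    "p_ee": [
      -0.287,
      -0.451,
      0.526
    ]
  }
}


{"k":1,"ang":[0.746,0.885],"qdot":[0.308,0.072],"p_ee":[-0.288,-0.452,0.525],"effort":[3.245,-1.695]}
{"k":2,"ang":[0.752,0.886],"qdot":[0.514,0.103],"p_ee":[-0.292,-0.452,0.522],"effort":[1.631,-2.219]}
{"k":3,"ang":[0.761,0.888],"qdot":[0.681,0.136],"p_ee":[-0.296,-0.453,0.518],"effort":[0.318,-2.65]}
{"k":4,"ang":[0.772,0.89],"qdot":[0.818,0.17],"p_ee":[-0.302,-0.454,0.514],"effort":[-0.753,-3.005]}
{"k":5,"ang":[0.785,0.893],"qdot":[0.929,0.205],"p_ee":[-0.309,-0.455,0.508],"effort":[-1.629,-3.298]}
{"k":6,"ang":[0.8,0.896],"qdot":[1.021,0.24],"p_ee":[-0.317,-0.456,0.502],"effort":[-2.349,-3.539]}
{"k":7,"ang":[0.816,0.9],"qdot":[1.097,0.275],"p_ee":[-0.326,-0.458,0.495],"effort":[-2.943,-3.739]}
{"k":8,"ang":[0.833,0.905],"qdot":[1.16,0.31],"p_ee":[-0.335,-0.459,0.487],"effort":[-3.435,-3.904]}
{"k":9,"ang":[0.85,0.91],"qdot":[1.212,0.345],"p_ee":[-0.344,-0.459,0.479],"effort":[-3.846,-4.041]}
{"k":10,"ang":[0.869,0.915],"qdot":[1.255,0.381],"p_ee":[-0.354,-0.46,0.47],"effort":[-4.191,-4.155]}
{"k":11,"ang":[0.888,0.921],"qdot":[1.292,0.416],"p_ee":[-0.364,-0.461,0.461],"effort":[-4.483,-4.25]}
{"k":12,"ang":[0.908,0.928],"qdot":[1.322,0.452],"p_ee":[-0.374,-0.461,0.452],"effort":[-4.732,-4.33]}
{"k":13,"ang":[0.928,0.935],"qdot":[1.347,0.488],"p_ee":[-0.385,-0.461,0.442],"effort":[-4.946,-4.396]}
{"k":14,"ang":[0.948,0.942],"qdot":[1.369,0.524],"p_ee":[-0.395,-0.461,0.431],"effort":[-5.132,-4.452]}
{"k":15,"ang":[0.969,0.95],"qdot":[1.386,0.561],"p_ee":[-0.406,-0.46,0.42],"effort":[-5.295,-4.498]}
{"k":16,"ang":[0.99,0.959],"qdot":[1.401,0.599],"p_ee":[-0.417,-0.459,0.409],"effort":[-5.439,-4.536]}
{"k":17,"ang":[1.011,0.968],"qdot":[1.412,0.637],"p_ee":[-0.428,-0.458,0.398],"effort":[-5.567,-4.568]}
{"k":18,"ang":[1.032,0.978],"qdot":[1.421,0.676],"p_ee":[-0.438,-0.456,0.386],"effort":[-5.683,-4.594]}
{"k":19,"ang":[1.053,0.989],"qdot":[1.428,0.715],"p_ee":[-0.449,-0.454,0.374],"effort":[-5.787,-4.614]}
{"k":20,"ang":[1.075,1.0],"qdot":[1.433,0.755],"p_ee":[-0.46,-0.451,0.362],"effort":[-5.882,-4.629]}
{"k":21,"ang":[1.096,1.011],"qdot":[1.436,0.795],"p_ee":[-0.47,-0.449,0.349],"effort":[-5.969,-4.641]}
{"k":22,"ang":[1.118,1.023],"qdot":[1.437,0.836],"p_ee":[-0.481,-0.445,0.336],"effort":[-6.049,-4.647]}
{"k":23,"ang":[1.139,1.036],"qdot":[1.437,0.877],"p_ee":[-0.491,-0.442,0.323],"effort":[-6.123,-4.65]}
{"k":24,"ang":[1.161,1.05],"qdot":[1.435,0.919],"p_ee":[-0.501,-0.438,0.31],"effort":[-6.191,-4.649]}
{"k":25,"ang":[1.182,1.064],"qdot":[1.431,0.96],"p_ee":[-0.511,-0.433,0.296],"effort":[-6.254,-4.644]}
{"k":26,"ang":[1.204,1.079],"qdot":[1.426,1.002],"p_ee":[-0.521,-0.428,0.283],"effort":[-6.312,-4.635]}
{"k":27,"ang":[1.225,1.094],"qdot":[1.42,1.044],"p_ee":[-0.53,-0.423,0.269],"effort":[-6.366,-4.622]}
{"k":28,"ang":[1.246,1.11],"qdot":[1.412,1.085],"p_ee":[-0.539,-0.417,0.255],"effort":[-6.415,-4.605]}
{"k":29,"ang":[1.267,1.127],"qdot":[1.402,1.127],"p_ee":[-0.548,-0.41,0.241],"effort":[-6.46,-4.584]}
{"k":30,"ang":[1.288,1.144],"qdot":[1.392,1.167],"p_ee":[-0.557,-0.404,0.226],"effort":[-6.5,-4.558]}
{"k":31,"ang":[1.309,1.162],"qdot":[1.38,1.208],"p_ee":[-0.565,-0.396,0.212],"effort":[-6.536,-4.529]}
{"k":32,"ang":[1.33,1.18],"qdot":[1.367,1.247],"p_ee":[-0.573,-0.389,0.198],"effort":[-6.567,-4.494]}
{"k":33,"ang":[1.35,1.199],"qdot":[1.353,1.286],"p_ee":[-0.58,-0.381,0.183],"effort":[-6.594,-4.456]}
{"k":34,"ang":[1.37,1.219],"qdot":[1.338,1.323],"p_ee":[-0.588,-0.372,0.169],"effort":[-6.616,-4.413]}
{"k":35,"ang":[1.39,1.239],"qdot":[1.322,1.36],"p_ee":[-0.594,-0.363,0.155],"effort":[-6.634,-4.365]}
{"k":36,"ang":[1.41,1.259],"qdot":[1.305,1.395],"p_ee":[-0.601,-0.354,0.14],"effort":[-6.646,-4.312]}
{"k":37,"ang":[1.429,1.281],"qdot":[1.287,1.428],"p_ee":[-0.606,-0.344,0.126],"effort":[-6.654,-4.255]}
{"k":38,"ang":[1.449,1.302],"qdot":[1.268,1.46],"p_ee":[-0.612,-0.334,0.112],"effort":[-6.657,-4.192]}
{"k":39,"ang":[1.467,1.324],"qdot":[1.248,1.49],"p_ee":[-0.617,-0.323,0.098],"effort":[-6.655,-4.125]}
{"k":40,"ang":[1.486,1.347],"qdot":[1.228,1.519],"p_ee":[-0.621,-0.312,0.084],"effort":[-6.647,-4.053]}
{"k":41,"ang":[1.504,1.37],"qdot":[1.207,1.545],"p_ee":[-0.625,-0.301,0.071],"effort":[-6.634,-3.976]}
{"k":42,"ang":[1.522,1.393],"qdot":[1.185,1.569],"p_ee":[-0.629,-0.29,0.058],"effort":[-6.616,-3.894]}
{"k":43,"ang":[1.54,1.417],"qdot":[1.163,1.591],"p_ee":[-0.632,-0.278,0.045],"effort":[-6.592,-3.807]}
{"k":44,"ang":[1.557,1.441],"qdot":[1.141,1.61],"p_ee":[-0.635,-0.266,0.032],"effort":[-6.562,-3.716]}
{"k":45,"ang":[1.574,1.465],"qdot":[1.118,1.627],"p_ee":[-0.637,-0.254,0.02],"effort":[-6.527,-3.62]}
{"k":46,"ang":[1.591,1.49],"qdot":[1.094,1.642],"p_ee":[-0.639,-0.241,0.008],"effort":[-6.486,-3.519]}
{"k":47,"ang":[1.607,1.515],"qdot":[1.071,1.654],"p_ee":[-0.64,-0.229,-0.004],"effort":[-6.44,-3.415]}
{"k":48,"ang":[1.623,1.54],"qdot":[1.047,1.663],"p_ee":[-0.641,-0.216,-0.015],"effort":[-6.388,-3.306]}
{"k":49,"ang":[1.638,1.565],"qdot":[1.023,1.67],"p_ee":[-0.642,-0.203,-0.026],"effort":[-6.33,-3.193]}
{"k":50,"ang":[1.653,1.59],"qdot":[0.999,1.675],"p_ee":[-0.642,-0.19,-0.037],"effort":[-6.266,-3.077]}
{"k":51,"ang":[1.668,1.615],"qdot":[0.975,1.676],"p_ee":[-0.641,-0.177,-0.047]}


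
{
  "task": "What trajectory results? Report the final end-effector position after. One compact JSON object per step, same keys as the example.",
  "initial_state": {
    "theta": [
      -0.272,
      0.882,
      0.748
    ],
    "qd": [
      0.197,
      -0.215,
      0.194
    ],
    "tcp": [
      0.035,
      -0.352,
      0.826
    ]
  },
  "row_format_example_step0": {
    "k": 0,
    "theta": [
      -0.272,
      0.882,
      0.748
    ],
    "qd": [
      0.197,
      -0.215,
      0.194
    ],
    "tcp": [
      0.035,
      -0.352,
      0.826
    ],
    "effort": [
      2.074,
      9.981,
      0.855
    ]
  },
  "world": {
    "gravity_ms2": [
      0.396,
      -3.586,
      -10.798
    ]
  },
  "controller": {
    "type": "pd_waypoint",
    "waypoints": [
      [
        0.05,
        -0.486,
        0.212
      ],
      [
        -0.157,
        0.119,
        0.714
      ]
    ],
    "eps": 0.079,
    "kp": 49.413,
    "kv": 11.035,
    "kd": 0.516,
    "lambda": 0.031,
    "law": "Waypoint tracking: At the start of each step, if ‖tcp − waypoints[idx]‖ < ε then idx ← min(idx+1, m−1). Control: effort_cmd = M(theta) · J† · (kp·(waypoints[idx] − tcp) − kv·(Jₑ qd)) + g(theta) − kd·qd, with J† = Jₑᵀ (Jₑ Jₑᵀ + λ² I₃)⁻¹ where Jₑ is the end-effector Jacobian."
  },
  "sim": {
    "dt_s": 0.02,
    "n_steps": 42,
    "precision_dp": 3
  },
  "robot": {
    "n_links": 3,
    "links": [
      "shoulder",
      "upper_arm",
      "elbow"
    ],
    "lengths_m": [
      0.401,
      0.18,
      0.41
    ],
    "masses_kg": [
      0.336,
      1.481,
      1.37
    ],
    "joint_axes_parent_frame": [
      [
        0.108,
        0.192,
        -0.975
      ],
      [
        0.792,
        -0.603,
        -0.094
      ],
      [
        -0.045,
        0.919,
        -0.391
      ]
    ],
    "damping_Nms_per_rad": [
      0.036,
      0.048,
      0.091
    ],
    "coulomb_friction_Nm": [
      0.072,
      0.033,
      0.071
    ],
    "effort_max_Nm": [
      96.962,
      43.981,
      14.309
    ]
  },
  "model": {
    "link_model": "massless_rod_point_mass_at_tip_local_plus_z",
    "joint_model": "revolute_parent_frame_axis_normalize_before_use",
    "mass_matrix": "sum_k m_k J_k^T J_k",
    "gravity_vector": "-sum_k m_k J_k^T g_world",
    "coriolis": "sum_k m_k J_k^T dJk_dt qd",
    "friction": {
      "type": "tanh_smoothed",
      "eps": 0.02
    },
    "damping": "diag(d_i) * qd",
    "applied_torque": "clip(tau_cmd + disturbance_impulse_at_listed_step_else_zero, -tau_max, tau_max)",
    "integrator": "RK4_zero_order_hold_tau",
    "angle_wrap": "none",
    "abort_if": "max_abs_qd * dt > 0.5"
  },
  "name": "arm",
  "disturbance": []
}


{"k":1,"theta":[-0.265,0.888,0.76],"qd":[0.41,0.809,1.031],"tcp":[0.037,-0.354,0.823],"effort":[1.36,5.08,0.151]}
{"k":2,"theta":[-0.26,0.912,0.785],"qd":[0.141,1.648,1.412],"tcp":[0.041,-0.361,0.814],"effort":[1.083,0.987,-0.212]}
{"k":3,"theta":[-0.253,0.95,0.818],"qd":[0.502,2.149,1.895],"tcp":[0.045,-0.373,0.799],"effort":[0.609,-2.392,-0.571]}
{"k":4,"theta":[-0.241,0.997,0.859],"qd":[0.664,2.51,2.147],"tcp":[0.049,-0.387,0.78],"effort":[0.323,-4.965,-0.738]}
{"k":5,"theta":[-0.225,1.049,0.904],"qd":[0.913,2.721,2.363],"tcp":[0.052,-0.402,0.757],"effort":[0.022,-6.824,-0.857]}
{"k":6,"theta":[-0.205,1.105,0.952],"qd":[1.026,2.866,2.446],"tcp":[0.055,-0.417,0.733],"effort":[-0.216,-8.087,-0.884]}
{"k":7,"theta":[-0.184,1.163,1.001],"qd":[1.056,2.968,2.434],"tcp":[0.056,-0.431,0.707],"effort":[-0.436,-8.92,-0.85]}
{"k":8,"theta":[-0.164,1.223,1.049],"qd":[0.992,3.053,2.323],"tcp":[0.057,-0.444,0.68],"effort":[-0.629,-9.466,-0.753]}
{"k":9,"theta":[-0.145,1.285,1.094],"qd":[0.863,3.128,2.131],"tcp":[0.057,-0.455,0.652],"effort":[-0.798,-9.831,-0.598]}
{"k":10,"theta":[-0.129,1.348,1.134],"qd":[0.697,3.19,1.878],"tcp":[0.057,-0.466,0.625],"effort":[-0.941,-10.09,-0.39]}
{"k":11,"theta":[-0.117,1.412,1.169],"qd":[0.516,3.231,1.586],"tcp":[0.056,-0.474,0.597],"effort":[-1.056,-10.286,-0.136]}
{"k":12,"theta":[-0.108,1.477,1.198],"qd":[0.34,3.242,1.278],"tcp":[0.054,-0.482,0.57],"effort":[-1.145,-10.44,0.155]}
{"k":13,"theta":[-0.102,1.542,1.221],"qd":[0.182,3.218,0.973],"tcp":[0.053,-0.488,0.544],"effort":[-1.209,-10.562,0.471]}
{"k":14,"theta":[-0.1,1.605,1.238],"qd":[0.051,3.154,0.687],"tcp":[0.051,-0.493,0.518],"effort":[-1.252,-10.651,0.8]}
{"k":15,"theta":[-0.099,1.667,1.25],"qd":[-0.029,3.05,0.457],"tcp":[0.049,-0.497,0.494],"effort":[-1.294,-10.705,1.115]}
{"k":16,"theta":[-0.1,1.727,1.257],"qd":[-0.064,2.913,0.285],"tcp":[0.047,-0.5,0.47],"effort":[-1.339,-10.72,1.408]}
{"k":17,"theta":[-0.101,1.784,1.262],"qd":[-0.089,2.757,0.138],"tcp":[0.046,-0.502,0.447],"effort":[-1.365,-10.695,1.69]}
{"k":18,"theta":[-0.103,1.837,1.264],"qd":[-0.116,2.587,0.008],"tcp":[0.044,-0.503,0.426],"effort":[-1.365,-10.634,1.956]}
{"k":19,"theta":[-0.104,1.887,1.264],"qd":[-0.106,2.409,-0.058],"tcp":[0.043,-0.504,0.406],"effort":[-1.36,-10.535,2.164]}
{"k":20,"theta":[-0.106,1.933,1.263],"qd":[-0.078,2.23,-0.082],"tcp":[0.041,-0.504,0.387],"effort":[-1.344,-10.403,2.323]}
{"k":21,"theta":[-0.107,1.976,1.261],"qd":[-0.075,2.053,-0.12],"tcp":[0.04,-0.504,0.369],"effort":[-1.299,-10.241,2.473]}
{"k":22,"theta":[-0.108,2.016,1.259],"qd":[-0.082,1.878,-0.158],"tcp":[0.039,-0.503,0.353],"effort":[-1.242,-10.057,2.606]}
{"k":23,"theta":[-0.11,2.051,1.256],"qd":[-0.085,1.71,-0.18],"tcp":[0.039,-0.501,0.338],"effort":[-1.183,-9.857,2.715]}
{"k":24,"theta":[-0.111,2.084,1.252],"qd":[-0.086,1.55,-0.191],"tcp":[0.038,-0.5,0.325],"effort":[-1.123,-9.645,2.8]}
{"k":25,"theta":[-0.113,2.114,1.249],"qd":[-0.086,1.398,-0.194],"tcp":[0.038,-0.498,0.313],"effort":[-1.064,-9.428,2.866]}
{"k":26,"theta":[-0.114,2.14,1.245],"qd":[-0.085,1.257,-0.19],"tcp":[0.038,-0.497,0.301],"effort":[-1.008,-9.209,2.915]}
{"k":27,"theta":[-0.116,2.164,1.241],"qd":[-0.084,1.126,-0.182],"tcp":[0.038,-0.495,0.291],"effort":[-0.954,-8.992,2.95]}
{"k":28,"theta":[-0.117,2.185,1.238],"qd":[-0.082,1.005,-0.171],"tcp":[0.038,-0.493,0.282],"effort":[3.934,-16.422,7.455]}
{"k":29,"theta":[-0.063,2.208,1.301],"qd":[5.429,1.213,6.338],"tcp":[0.036,-0.487,0.279],"effort":[0.315,-13.626,2.983]}
{"k":30,"theta":[0.044,2.225,1.424],"qd":[5.373,0.415,5.968],"tcp":[0.033,-0.478,0.282],"effort":[0.181,-11.037,2.572]}
{"k":31,"theta":[0.152,2.226,1.54],"qd":[5.457,-0.387,5.808],"tcp":[0.028,-0.47,0.289],"effort":[0.097,-9.401,1.916]}
{"k":32,"theta":[0.26,2.209,1.653],"qd":[5.42,-1.303,5.523],"tcp":[0.024,-0.463,0.298],"effort":[0.17,-8.671,1.191]}
{"k":33,"theta":[0.366,2.172,1.758],"qd":[5.253,-2.417,5.096],"tcp":[0.019,-0.458,0.307],"effort":[0.365,-8.962,0.381]}
{"k":34,"theta":[0.468,2.11,1.854],"qd":[5.013,-3.873,4.572],"tcp":[0.014,-0.453,0.317],"effort":[0.611,-10.531,-0.557]}
{"k":35,"theta":[0.566,2.012,1.94],"qd":[4.858,-6.012,4.08],"tcp":[0.009,-0.45,0.327],"effort":[0.752,-13.516,-1.707]}
{"k":36,"theta":[0.663,1.859,2.017],"qd":[4.843,-9.374,3.593],"tcp":[0.003,-0.448,0.339],"effort":[0.534,-16.46,-3.026]}
{"k":37,"theta":[0.76,1.626,2.082],"qd":[4.798,-13.954,2.81],"tcp":[-0.003,-0.448,0.351],"effort":[-0.284,-12.876,-4.134]}
{"k":38,"theta":[0.851,1.316,2.123],"qd":[4.49,-17.154,1.431],"tcp":[-0.008,-0.451,0.364],"effort":[-1.364,0.213,-4.31]}
{"k":39,"theta":[0.932,0.992,2.133],"qd":[3.881,-15.312,-0.214],"tcp":[-0.012,-0.456,0.378],"effort":[-2.607,15.269,-3.296]}
{"k":40,"theta":[0.995,0.761,2.115],"qd":[2.441,-7.896,-1.38],"tcp":[-0.015,-0.464,0.39],"effort":[-3.291,23.712,-2.282]}
{"k":41,"theta":[1.018,0.706,2.084],"qd":[-0.238,2.28,-1.712],"tcp":[-0.018,-0.47,0.402],"effort":[-2.288,20.776,-2.665]}
{"k":42,"theta":[0.985,0.838,2.046],"qd":[-3.311,10.926,-2.269],"tcp":[-0.021,-0.471,0.413]}
{"summary": "final tcp position (m): -0.021 -0.471 0.413"}


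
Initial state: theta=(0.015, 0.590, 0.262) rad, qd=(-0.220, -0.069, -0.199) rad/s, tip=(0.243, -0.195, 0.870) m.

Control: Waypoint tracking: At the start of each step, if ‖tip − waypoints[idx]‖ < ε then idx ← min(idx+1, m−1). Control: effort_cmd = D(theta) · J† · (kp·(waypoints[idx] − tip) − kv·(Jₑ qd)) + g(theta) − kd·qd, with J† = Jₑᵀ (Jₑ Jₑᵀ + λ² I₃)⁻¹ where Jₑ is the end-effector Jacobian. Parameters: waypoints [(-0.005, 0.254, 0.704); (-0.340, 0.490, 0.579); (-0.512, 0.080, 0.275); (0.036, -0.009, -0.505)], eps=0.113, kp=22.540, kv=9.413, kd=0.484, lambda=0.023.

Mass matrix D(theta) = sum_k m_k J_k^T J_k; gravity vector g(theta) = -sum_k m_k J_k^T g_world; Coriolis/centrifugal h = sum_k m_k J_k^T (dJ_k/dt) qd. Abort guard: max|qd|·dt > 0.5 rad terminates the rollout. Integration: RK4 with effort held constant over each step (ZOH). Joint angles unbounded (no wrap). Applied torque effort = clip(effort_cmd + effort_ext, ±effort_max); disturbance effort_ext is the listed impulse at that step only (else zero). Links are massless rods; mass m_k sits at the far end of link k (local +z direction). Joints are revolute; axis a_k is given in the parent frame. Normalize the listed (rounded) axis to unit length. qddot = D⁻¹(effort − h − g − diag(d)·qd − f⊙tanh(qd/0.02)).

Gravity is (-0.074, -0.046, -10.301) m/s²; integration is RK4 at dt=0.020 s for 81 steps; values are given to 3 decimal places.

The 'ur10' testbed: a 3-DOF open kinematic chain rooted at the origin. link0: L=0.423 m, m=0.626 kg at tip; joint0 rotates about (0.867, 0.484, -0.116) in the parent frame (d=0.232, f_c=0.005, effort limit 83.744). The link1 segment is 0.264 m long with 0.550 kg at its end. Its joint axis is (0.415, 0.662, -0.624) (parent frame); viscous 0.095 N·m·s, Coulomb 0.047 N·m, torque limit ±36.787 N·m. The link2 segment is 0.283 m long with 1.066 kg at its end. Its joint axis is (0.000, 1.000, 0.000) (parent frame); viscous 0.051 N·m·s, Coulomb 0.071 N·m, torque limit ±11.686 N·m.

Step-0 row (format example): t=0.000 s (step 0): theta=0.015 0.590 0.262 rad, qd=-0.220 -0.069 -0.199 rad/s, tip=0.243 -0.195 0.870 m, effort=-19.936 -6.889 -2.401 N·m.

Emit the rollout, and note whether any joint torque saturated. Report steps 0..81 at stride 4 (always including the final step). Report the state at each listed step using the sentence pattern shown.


t=0.080 s (step 4): theta=-0.079 0.678 0.284 rad, qd=-1.644 1.299 0.814 rad/s, tip=0.225 -0.154 0.871 m, effort=-7.801 -4.487 -2.442 N·m.
t=0.160 s (step 8): theta=-0.216 0.766 0.359 rad, qd=-1.711 0.887 0.946 rad/s, tip=0.197 -0.085 0.865 m, effort=-1.236 -2.423 -2.031 N·m.
t=0.240 s (step 12): theta=-0.346 0.823 0.427 rad, qd=-1.513 0.572 0.738 rad/s, tip=0.164 -0.014 0.858 m, effort=2.260 -1.279 -1.696 N·m.
t=0.320 s (step 16): theta=-0.457 0.860 0.478 rad, qd=-1.272 0.391 0.553 rad/s, tip=0.131 0.049 0.848 m, effort=4.165 -0.677 -1.537 N·m.
t=0.400 s (step 20): theta=-0.549 0.888 0.517 rad, qd=-1.048 0.296 0.431 rad/s, tip=0.103 0.102 0.837 m, effort=5.241 -0.366 -1.485 N·m.
t=0.480 s (step 24): theta=-0.625 0.909 0.548 rad, qd=-0.857 0.247 0.355 rad/s, tip=0.079 0.144 0.824 m, effort=5.868 -0.208 -1.486 N·m.
t=0.560 s (step 28): theta=-0.687 0.928 0.574 rad, qd=-0.699 0.220 0.304 rad/s, tip=0.059 0.177 0.811 m, effort=6.245 -0.132 -1.509 N·m.
t=0.640 s (step 32): theta=-0.738 0.944 0.597 rad, qd=-0.570 0.203 0.267 rad/s, tip=0.044 0.201 0.799 m, effort=6.478 -0.099 -1.540 N·m.
t=0.720 s (step 36): theta=-0.793 0.973 0.611 rad, qd=-1.080 0.737 -0.008 rad/s, tip=0.027 0.224 0.785 m, effort=-1.053 -2.710 -2.586 N·m.
t=0.800 s (step 40): theta=-0.896 1.034 0.609 rad, qd=-1.402 0.709 -0.051 rad/s, tip=-0.010 0.266 0.761 m, effort=5.437 -0.506 -1.821 N·m.
t=0.880 s (step 44): theta=-1.006 1.084 0.599 rad, qd=-1.330 0.543 -0.206 rad/s, tip=-0.052 0.317 0.732 m, effort=8.964 0.864 -1.226 N·m.
t=0.960 s (step 48): theta=-1.105 1.122 0.577 rad, qd=-1.135 0.426 -0.335 rad/s, tip=-0.092 0.364 0.702 m, effort=10.843 1.643 -0.794 N·m.
t=1.040 s (step 52): theta=-1.188 1.153 0.548 rad, qd=-0.921 0.361 -0.400 rad/s, tip=-0.127 0.403 0.675 m, effort=11.794 2.055 -0.498 N·m.
t=1.120 s (step 56): theta=-1.253 1.181 0.515 rad, qd=-0.728 0.327 -0.417 rad/s, tip=-0.156 0.434 0.650 m, effort=12.226 2.249 -0.295 N·m.
t=1.200 s (step 60): theta=-1.305 1.206 0.482 rad, qd=-0.567 0.310 -0.409 rad/s, tip=-0.179 0.457 0.630 m, effort=12.380 2.320 -0.152 N·m.
t=1.280 s (step 64): theta=-1.345 1.230 0.450 rad, qd=-0.437 0.298 -0.389 rad/s, tip=-0.198 0.474 0.614 m, effort=12.393 2.324 -0.046 N·m.
t=1.360 s (step 68): theta=-1.376 1.254 0.420 rad, qd=-0.336 0.287 -0.365 rad/s, tip=-0.214 0.485 0.601 m, effort=12.344 2.297 0.035 N·m.
t=1.440 s (step 72): theta=-1.399 1.276 0.392 rad, qd=-0.257 0.274 -0.341 rad/s, tip=-0.226 0.493 0.592 m, effort=12.273 2.254 0.102 N·m.
t=1.520 s (step 76): theta=-1.450 1.356 0.383 rad, qd=-1.132 1.886 0.216 rad/s, tip=-0.242 0.484 0.574 m, effort=9.779 3.121 0.596 N·m.
t=1.600 s (step 80): theta=-1.552 1.524 0.415 rad, qd=-1.319 2.155 0.518 rad/s, tip=-0.269 0.449 0.538 m, effort=11.383 2.047 0.168 N·m.
t=1.620 s (step 81): theta=-1.578 1.566 0.426 rad, qd=-1.298 2.127 0.529 rad/s, tip=-0.276 0.438 0.528 m.
any joint saturated: no


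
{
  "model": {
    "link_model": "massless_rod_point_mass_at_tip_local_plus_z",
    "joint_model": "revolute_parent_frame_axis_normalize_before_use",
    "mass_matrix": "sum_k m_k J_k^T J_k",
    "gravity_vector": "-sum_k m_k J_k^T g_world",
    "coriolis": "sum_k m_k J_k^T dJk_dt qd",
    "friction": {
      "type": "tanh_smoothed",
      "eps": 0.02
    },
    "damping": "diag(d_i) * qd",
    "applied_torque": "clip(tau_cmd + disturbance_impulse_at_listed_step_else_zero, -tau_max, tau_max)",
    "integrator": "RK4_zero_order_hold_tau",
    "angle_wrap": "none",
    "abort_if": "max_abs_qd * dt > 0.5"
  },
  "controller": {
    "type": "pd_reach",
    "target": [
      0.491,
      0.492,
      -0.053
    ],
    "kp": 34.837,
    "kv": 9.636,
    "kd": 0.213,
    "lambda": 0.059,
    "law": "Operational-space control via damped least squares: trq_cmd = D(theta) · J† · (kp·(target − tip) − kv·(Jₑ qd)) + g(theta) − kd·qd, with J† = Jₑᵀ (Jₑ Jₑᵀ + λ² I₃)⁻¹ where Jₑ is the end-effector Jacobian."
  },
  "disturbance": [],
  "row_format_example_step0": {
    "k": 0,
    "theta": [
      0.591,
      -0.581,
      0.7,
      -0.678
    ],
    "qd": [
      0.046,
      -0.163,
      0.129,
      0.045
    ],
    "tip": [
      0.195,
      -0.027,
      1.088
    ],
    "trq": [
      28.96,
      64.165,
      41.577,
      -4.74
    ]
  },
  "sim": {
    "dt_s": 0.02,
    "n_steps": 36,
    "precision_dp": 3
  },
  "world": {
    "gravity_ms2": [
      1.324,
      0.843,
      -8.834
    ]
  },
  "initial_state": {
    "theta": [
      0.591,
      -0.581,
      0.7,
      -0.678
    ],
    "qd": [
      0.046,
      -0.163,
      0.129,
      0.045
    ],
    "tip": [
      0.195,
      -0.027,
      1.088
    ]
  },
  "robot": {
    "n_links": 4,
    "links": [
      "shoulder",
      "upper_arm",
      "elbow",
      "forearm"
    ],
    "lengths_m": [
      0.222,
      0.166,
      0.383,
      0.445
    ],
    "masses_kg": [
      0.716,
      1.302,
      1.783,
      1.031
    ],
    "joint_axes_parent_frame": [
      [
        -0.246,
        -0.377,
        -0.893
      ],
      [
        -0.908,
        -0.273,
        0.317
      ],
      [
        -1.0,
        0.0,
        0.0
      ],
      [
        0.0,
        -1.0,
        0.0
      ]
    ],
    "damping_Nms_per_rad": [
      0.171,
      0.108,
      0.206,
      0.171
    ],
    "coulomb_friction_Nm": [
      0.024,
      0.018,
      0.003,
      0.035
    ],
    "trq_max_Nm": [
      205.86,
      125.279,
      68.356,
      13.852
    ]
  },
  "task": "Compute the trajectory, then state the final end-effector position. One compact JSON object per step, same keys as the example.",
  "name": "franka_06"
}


{"k":1,"theta":[0.616,-0.581,0.715,-0.705],"qd":[2.451,0.176,1.297,-2.691],"tip":[0.197,-0.024,1.081],"trq":[22.807,52.487,33.096,-2.778]}
{"k":2,"theta":[0.683,-0.571,0.746,-0.779],"qd":[4.193,0.931,1.789,-4.651],"tip":[0.203,-0.016,1.061],"trq":[15.999,43.119,26.882,-1.21]}
{"k":3,"theta":[0.777,-0.54,0.779,-0.885],"qd":[5.258,2.265,1.443,-5.973],"tip":[0.209,-0.003,1.032],"trq":[9.863,35.543,22.366,0.052]}
{"k":4,"theta":[0.887,-0.477,0.797,-1.014],"qd":[5.698,4.116,0.249,-6.883],"tip":[0.213,0.013,0.996],"trq":[5.092,28.919,18.784,1.077]}
{"k":5,"theta":[1.0,-0.374,0.784,-1.158],"qd":[5.625,6.229,-1.629,-7.515],"tip":[0.216,0.031,0.956],"trq":[1.647,21.833,15.122,1.858]}
{"k":6,"theta":[1.11,-0.23,0.731,-1.31],"qd":[5.31,8.16,-3.778,-7.758],"tip":[0.219,0.054,0.912],"trq":[-0.774,13.368,10.726,2.346]}
{"k":7,"theta":[1.213,-0.052,0.635,-1.463],"qd":[5.133,9.587,-5.85,-7.433],"tip":[0.222,0.079,0.865],"trq":[-2.194,4.881,6.335,2.536]}
{"k":8,"theta":[1.318,0.15,0.497,-1.603],"qd":[5.338,10.614,-7.969,-6.586],"tip":[0.227,0.107,0.817],"trq":[-2.361,-1.187,3.345,2.49]}
{"k":9,"theta":[1.43,0.371,0.314,-1.723],"qd":[5.992,11.611,-10.56,-5.352],"tip":[0.238,0.134,0.768],"trq":[-1.744,-5.182,1.374,2.284]}
{"k":10,"theta":[1.559,0.615,0.071,-1.814],"qd":[6.818,12.828,-13.665,-3.661],"tip":[0.257,0.155,0.721],"trq":[-10.256,-23.455,-11.086,1.971]}
{"k":11,"theta":[1.689,0.877,-0.217,-1.866],"qd":[5.804,12.884,-14.187,-1.476],"tip":[0.288,0.162,0.676],"trq":[-40.643,-69.13,-44.241,1.677]}
{"k":12,"theta":[1.76,1.103,-0.451,-1.882],"qd":[1.367,9.462,-8.765,-0.418],"tip":[0.327,0.157,0.635],"trq":[-44.442,-71.138,-47.546,1.691]}
{"k":13,"theta":[1.753,1.261,-0.584,-1.89],"qd":[-1.845,6.472,-4.888,-0.53],"tip":[0.363,0.152,0.595],"trq":[-31.666,-51.896,-34.53,1.838]}
{"k":14,"theta":[1.7,1.373,-0.664,-1.903],"qd":[-3.437,4.84,-3.185,-0.758],"tip":[0.391,0.154,0.556],"trq":[-20.6,-36.93,-23.867,1.967]}
{"k":15,"theta":[1.623,1.461,-0.718,-1.919],"qd":[-4.221,3.914,-2.272,-0.873],"tip":[0.411,0.164,0.516],"trq":[-12.357,-26.839,-16.504,2.036]}
{"k":16,"theta":[1.535,1.533,-0.757,-1.937],"qd":[-4.538,3.362,-1.646,-0.854],"tip":[0.424,0.18,0.477],"trq":[-6.26,-20.103,-11.53,2.02]}
{"k":17,"theta":[1.444,1.597,-0.785,-1.952],"qd":[-4.54,3.035,-1.163,-0.717],"tip":[0.433,0.199,0.44],"trq":[-1.859,-15.74,-8.3,1.91]}
{"k":18,"theta":[1.356,1.656,-0.804,-1.964],"qd":[-4.316,2.843,-0.773,-0.494],"tip":[0.438,0.22,0.404],"trq":[1.146,-13.123,-6.387,1.711]}
{"k":19,"theta":[1.273,1.712,-0.816,-1.972],"qd":[-3.943,2.72,-0.448,-0.222],"tip":[0.439,0.243,0.371],"trq":[3.01,-11.793,-5.468,1.439]}
{"k":20,"theta":[1.199,1.765,-0.823,-1.973],"qd":[-3.484,2.619,-0.164,0.061],"tip":[0.44,0.266,0.339],"trq":[3.982,-11.377,-5.27,1.118]}
{"k":21,"theta":[1.134,1.817,-0.823,-1.969],"qd":[-2.993,2.504,0.1,0.323],"tip":[0.438,0.288,0.31],"trq":[4.293,-11.564,-5.556,0.778]}
{"k":22,"theta":[1.079,1.865,-0.819,-1.961],"qd":[-2.507,2.368,0.343,0.556],"tip":[0.437,0.309,0.282],"trq":[4.134,-12.126,-6.15,0.426]}
{"k":23,"theta":[1.034,1.911,-0.81,-1.947],"qd":[-2.052,2.204,0.569,0.751],"tip":[0.435,0.329,0.257],"trq":[3.67,-12.879,-6.902,0.076]}
{"k":24,"theta":[0.997,1.954,-0.797,-1.931],"qd":[-1.643,2.018,0.775,0.906],"tip":[0.434,0.347,0.232],"trq":[3.024,-13.699,-7.71,-0.26]}
{"k":25,"theta":[0.968,1.992,-0.779,-1.912],"qd":[-1.285,1.819,0.953,1.022],"tip":[0.433,0.364,0.209],"trq":[2.284,-14.501,-8.5,-0.576]}
{"k":26,"theta":[0.945,2.026,-0.759,-1.89],"qd":[-0.98,1.616,1.098,1.105],"tip":[0.433,0.38,0.186],"trq":[1.51,-15.236,-9.229,-0.868]}
{"k":27,"theta":[0.928,2.057,-0.736,-1.868],"qd":[-0.724,1.419,1.203,1.159],"tip":[0.433,0.394,0.165],"trq":[0.744,-15.873,-9.868,-1.132]}
{"k":28,"theta":[0.916,2.083,-0.711,-1.844],"qd":[-0.512,1.235,1.266,1.188],"tip":[0.434,0.406,0.145],"trq":[0.014,-16.397,-10.404,-1.367]}
{"k":29,"theta":[0.907,2.106,-0.686,-1.82],"qd":[-0.339,1.07,1.288,1.197],"tip":[0.435,0.418,0.125],"trq":[-0.664,-16.803,-10.833,-1.573]}
{"k":30,"theta":[0.902,2.126,-0.66,-1.797],"qd":[-0.2,0.925,1.271,1.189],"tip":[0.436,0.427,0.107],"trq":[-1.278,-17.092,-11.157,-1.749]}
{"k":31,"theta":[0.899,2.143,-0.635,-1.773],"qd":[-0.089,0.8,1.223,1.167],"tip":[0.438,0.436,0.089],"trq":[-1.823,-17.267,-11.381,-1.896]}
{"k":32,"theta":[0.898,2.158,-0.611,-1.75],"qd":[-0.002,0.695,1.15,1.132],"tip":[0.44,0.444,0.073],"trq":[-2.298,-17.338,-11.516,-2.013]}
{"k":33,"theta":[0.899,2.171,-0.589,-1.728],"qd":[0.065,0.604,1.062,1.086],"tip":[0.443,0.45,0.058],"trq":[-2.696,-17.313,-11.57,-2.104]}
{"k":34,"theta":[0.901,2.183,-0.569,-1.707],"qd":[0.115,0.526,0.964,1.032],"tip":[0.445,0.456,0.043],"trq":[-3.03,-17.208,-11.557,-2.17]}
{"k":35,"theta":[0.903,2.192,-0.551,-1.687],"qd":[0.152,0.46,0.863,0.972],"tip":[0.448,0.46,0.03],"trq":[-3.309,-17.037,-11.49,-2.214]}
{"k":36,"theta":[0.907,2.201,-0.535,-1.668],"qd":[0.178,0.402,0.762,0.907],"tip":[0.45,0.464,0.018]}
{"summary": "final tip position (m): 0.450 0.464 0.018"}
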